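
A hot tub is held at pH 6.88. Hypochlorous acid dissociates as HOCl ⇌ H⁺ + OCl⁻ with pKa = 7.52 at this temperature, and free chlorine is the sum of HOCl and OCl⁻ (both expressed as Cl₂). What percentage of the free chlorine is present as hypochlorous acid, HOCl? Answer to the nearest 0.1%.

81.4%

[OCl⁻]/[HOCl] = 10^(pH − pKa) = 10^(6.88 − 7.52) = 10^-0.64 = 0.2291.
Fraction as HOCl = 1 / (1 + 0.2291) = 0.8136.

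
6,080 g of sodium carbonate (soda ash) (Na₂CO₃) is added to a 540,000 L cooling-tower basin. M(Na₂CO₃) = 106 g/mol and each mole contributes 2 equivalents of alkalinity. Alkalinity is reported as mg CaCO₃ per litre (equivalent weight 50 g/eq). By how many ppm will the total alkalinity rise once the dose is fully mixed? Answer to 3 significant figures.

10.6 ppm

Moles of Na₂CO₃: 6,080 g ÷ 106 g/mol = 57.36 mol → 114.7 eq of alkalinity.
As CaCO₃: 114.7 eq × 50 g/eq = 5736 g.
Rise: 5736 g / 540,000 L × 1000 = 10.62 mg/L.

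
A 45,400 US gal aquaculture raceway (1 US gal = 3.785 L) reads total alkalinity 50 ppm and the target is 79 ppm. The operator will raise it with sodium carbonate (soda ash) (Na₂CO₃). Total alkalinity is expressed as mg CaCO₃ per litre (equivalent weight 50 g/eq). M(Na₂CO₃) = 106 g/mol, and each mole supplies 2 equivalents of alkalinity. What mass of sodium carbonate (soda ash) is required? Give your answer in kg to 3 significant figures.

5.28 kg

Volume: 45,400 US gal × 3.785 L/gal = 171,839 L.
Alkalinity to add: (79 − 50) = 29 mg/L as CaCO₃ × 171,839 L = 4983 g as CaCO₃.
Equivalents: 4983 g ÷ 50 g/eq = 99.67 eq.
Each mole of Na₂CO₃ supplies 2 eq, so 99.67 / 2 = 49.83 mol.
Mass: 49.83 mol × 106 g/mol = 5282 g.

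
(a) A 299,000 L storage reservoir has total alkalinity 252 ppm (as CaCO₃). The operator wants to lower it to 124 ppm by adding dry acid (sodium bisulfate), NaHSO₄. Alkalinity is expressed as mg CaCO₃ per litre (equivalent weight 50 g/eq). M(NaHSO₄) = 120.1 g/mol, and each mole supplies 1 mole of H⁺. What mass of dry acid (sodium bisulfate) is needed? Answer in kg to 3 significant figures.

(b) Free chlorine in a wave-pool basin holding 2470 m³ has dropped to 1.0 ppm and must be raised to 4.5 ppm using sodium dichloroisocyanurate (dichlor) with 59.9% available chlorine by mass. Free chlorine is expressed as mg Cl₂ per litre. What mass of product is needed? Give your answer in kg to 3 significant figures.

(a) 91.9 kg; (b) 14.4 kg

(a) Alkalinity to neutralize: (252 − 124) = 128 mg/L as CaCO₃ × 299,000 L = 38,270 g as CaCO₃.
(a) Equivalents of H⁺ required: 38,270 ÷ 50 g/eq = 765.4 eq = 765.4 mol NaHSO₄.
(a) Mass of NaHSO₄: 765.4 × 120.1 = 91,930 g.

(b) Volume: 2470 m³ = 2,470,000 L.
(b) Chlorine deficit: 4.5 − 1.0 = 3.5 ppm = 3.5 mg/L as Cl₂.
(b) Cl₂ equivalent needed: 3.5 mg/L × 2,470,000 L = 8,645,000 mg = 8645 g.
(b) Product at 59.9% available chlorine: 8645 / 0.599 = 14,430 g.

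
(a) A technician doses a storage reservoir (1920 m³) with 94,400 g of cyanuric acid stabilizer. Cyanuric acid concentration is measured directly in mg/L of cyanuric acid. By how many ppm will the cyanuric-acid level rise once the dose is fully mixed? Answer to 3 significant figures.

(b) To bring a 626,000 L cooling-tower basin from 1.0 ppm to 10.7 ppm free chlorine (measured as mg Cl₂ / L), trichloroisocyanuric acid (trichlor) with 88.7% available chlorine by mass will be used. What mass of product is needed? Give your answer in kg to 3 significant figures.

(a) Volume: 1920 m³ = 1,920,000 L.
(a) Rise: 94,400 g / 1,920,000 L × 1000 = 49.17 mg/L.

(b) Chlorine deficit: 10.7 − 1.0 = 9.7 ppm = 9.7 mg/L as Cl₂.
(b) Cl₂ equivalent needed: 9.7 mg/L × 626,000 L = 6,072,000 mg = 6072 g.
(b) Product at 88.7% available chlorine: 6072 / 0.887 = 6846 g.

(a) 49.2 ppm; (b) 6.85 kg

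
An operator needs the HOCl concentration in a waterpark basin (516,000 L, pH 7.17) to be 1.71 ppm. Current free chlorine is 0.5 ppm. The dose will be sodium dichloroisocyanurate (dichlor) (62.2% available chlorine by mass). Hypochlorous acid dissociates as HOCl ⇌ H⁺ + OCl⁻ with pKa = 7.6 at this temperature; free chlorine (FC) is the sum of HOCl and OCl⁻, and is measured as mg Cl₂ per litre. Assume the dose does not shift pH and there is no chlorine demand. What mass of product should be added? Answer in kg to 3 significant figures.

[OCl⁻]/[HOCl] = 10^(pH − pKa) = 10^(7.17 − 7.6) = 0.3715; fraction as HOCl = 1/(1 + 0.3715) = 0.7291.
Free chlorine required for 1.71 ppm HOCl: 1.71 / 0.7291 = 2.345 ppm.
FC to add: 2.345 − 0.5 = 1.845 mg/L as Cl₂.
Cl₂ equivalent: 1.845 mg/L × 516,000 L = 952.2 g.
Product at 62.2% available Cl: 952.2 / 0.622 = 1531 g.

1.53 kg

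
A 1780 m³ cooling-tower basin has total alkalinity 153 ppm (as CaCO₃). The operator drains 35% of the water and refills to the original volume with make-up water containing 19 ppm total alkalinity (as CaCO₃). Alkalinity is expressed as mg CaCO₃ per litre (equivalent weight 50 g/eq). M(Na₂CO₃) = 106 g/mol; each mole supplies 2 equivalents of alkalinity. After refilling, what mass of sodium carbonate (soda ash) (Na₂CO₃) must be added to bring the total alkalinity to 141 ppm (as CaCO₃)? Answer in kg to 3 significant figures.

Volume: 1780 m³ = 1,780,000 L.
After draining 35% and refilling: 153 × 0.65 + 19 × 0.35 = 106.1 ppm.
Deficit to target: 141 − 106.1 = 34.9 mg/L.
As CaCO₃: 34.9 mg/L × 1,780,000 L = 62,120 g; ÷ 50 g/eq ÷ 2 = 621.2 mol Na₂CO₃.
Mass: 621.2 × 106 = 65,850 g.

65.8 kg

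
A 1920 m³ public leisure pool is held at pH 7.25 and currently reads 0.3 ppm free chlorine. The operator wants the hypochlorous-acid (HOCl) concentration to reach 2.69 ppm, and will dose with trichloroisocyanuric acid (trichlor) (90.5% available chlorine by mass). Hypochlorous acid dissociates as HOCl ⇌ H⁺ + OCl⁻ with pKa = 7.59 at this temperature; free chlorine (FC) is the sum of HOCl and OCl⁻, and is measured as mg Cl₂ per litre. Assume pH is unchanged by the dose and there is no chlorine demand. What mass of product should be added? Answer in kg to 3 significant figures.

7.68 kg

Volume: 1920 m³ = 1,920,000 L.
[OCl⁻]/[HOCl] = 10^(pH − pKa) = 10^(7.25 − 7.59) = 0.4571; fraction as HOCl = 1/(1 + 0.4571) = 0.6863.
Free chlorine required for 2.69 ppm HOCl: 2.69 / 0.6863 = 3.92 ppm.
FC to add: 3.92 − 0.3 = 3.62 mg/L as Cl₂.
Cl₂ equivalent: 3.62 mg/L × 1,920,000 L = 6950 g.
Product at 90.5% available Cl: 6950 / 0.905 = 7679 g.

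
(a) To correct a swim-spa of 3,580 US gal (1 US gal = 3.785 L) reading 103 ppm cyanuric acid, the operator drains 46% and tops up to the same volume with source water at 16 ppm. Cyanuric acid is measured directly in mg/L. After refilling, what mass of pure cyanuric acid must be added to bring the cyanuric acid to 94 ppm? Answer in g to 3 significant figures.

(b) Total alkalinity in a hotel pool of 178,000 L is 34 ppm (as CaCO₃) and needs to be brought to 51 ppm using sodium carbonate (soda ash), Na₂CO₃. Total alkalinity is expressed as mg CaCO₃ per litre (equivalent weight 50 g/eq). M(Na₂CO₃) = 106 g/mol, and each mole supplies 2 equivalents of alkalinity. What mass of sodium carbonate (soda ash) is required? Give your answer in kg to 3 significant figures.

(a) Volume: 3,580 US gal × 3.785 L/gal = 13,550 L.
(a) After draining 46% and refilling: 103 × 0.54 + 16 × 0.46 = 62.98 ppm.
(a) Deficit to target: 94 − 62.98 = 31.02 mg/L.
(a) Mass: 31.02 mg/L × 13,550 L = 420.3 g cyanuric acid.

(b) Alkalinity to add: (51 − 34) = 17 mg/L as CaCO₃ × 178,000 L = 3026 g as CaCO₃.
(b) Equivalents: 3026 g ÷ 50 g/eq = 60.52 eq.
(b) Each mole of Na₂CO₃ supplies 2 eq, so 60.52 / 2 = 30.26 mol.
(b) Mass: 30.26 mol × 106 g/mol = 3208 g.

(a) 420 g; (b) 3.21 kg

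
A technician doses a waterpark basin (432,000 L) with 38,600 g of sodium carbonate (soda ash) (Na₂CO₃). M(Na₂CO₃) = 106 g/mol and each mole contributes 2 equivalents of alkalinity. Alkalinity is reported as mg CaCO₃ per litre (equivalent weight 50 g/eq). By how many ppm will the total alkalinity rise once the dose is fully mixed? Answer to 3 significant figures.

84.3 ppm

Moles of Na₂CO₃: 38,600 g ÷ 106 g/mol = 364.2 mol → 728.3 eq of alkalinity.
As CaCO₃: 728.3 eq × 50 g/eq = 36,420 g.
Rise: 36,420 g / 432,000 L × 1000 = 84.29 mg/L.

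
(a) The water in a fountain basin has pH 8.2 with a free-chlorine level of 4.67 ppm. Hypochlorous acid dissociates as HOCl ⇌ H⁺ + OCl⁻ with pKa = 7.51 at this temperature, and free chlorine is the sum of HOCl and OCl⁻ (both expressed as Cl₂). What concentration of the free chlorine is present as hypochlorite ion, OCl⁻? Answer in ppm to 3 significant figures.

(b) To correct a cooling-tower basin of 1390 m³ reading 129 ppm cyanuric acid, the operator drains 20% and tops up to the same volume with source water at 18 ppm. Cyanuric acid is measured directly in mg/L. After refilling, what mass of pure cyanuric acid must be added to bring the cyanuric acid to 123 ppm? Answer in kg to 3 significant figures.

(a) 3.88 ppm; (b) 22.5 kg

(a) [OCl⁻]/[HOCl] = 10^(pH − pKa) = 10^(8.2 − 7.51) = 10^0.69 = 4.898.
(a) Fraction as HOCl = 1 / (1 + 4.898) = 0.1696.
(a) OCl⁻ = (1 − 0.1696) × 4.67 ppm = 3.878 ppm.

(b) Volume: 1390 m³ = 1,390,000 L.
(b) After draining 20% and refilling: 129 × 0.80 + 18 × 0.20 = 106.8 ppm.
(b) Deficit to target: 123 − 106.8 = 16.2 mg/L.
(b) Mass: 16.2 mg/L × 1,390,000 L = 22,520 g cyanuric acid.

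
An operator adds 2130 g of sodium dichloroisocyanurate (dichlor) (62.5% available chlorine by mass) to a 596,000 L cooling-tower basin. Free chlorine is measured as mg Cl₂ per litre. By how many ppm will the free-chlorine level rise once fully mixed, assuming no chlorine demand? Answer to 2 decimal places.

Available chlorine delivered: 2130 g × 0.625 = 1331 g as Cl₂.
Concentration rise: 1331 g / 596,000 L = 2.234 mg/L = 2.23 ppm.

2.23 ppm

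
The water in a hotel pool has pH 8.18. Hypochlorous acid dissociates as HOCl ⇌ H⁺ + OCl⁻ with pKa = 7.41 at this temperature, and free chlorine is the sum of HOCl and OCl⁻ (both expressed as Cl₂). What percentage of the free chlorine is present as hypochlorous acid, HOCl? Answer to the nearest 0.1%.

[OCl⁻]/[HOCl] = 10^(pH − pKa) = 10^(8.18 − 7.41) = 10^0.77 = 5.888.
Fraction as HOCl = 1 / (1 + 5.888) = 0.1452.

14.5%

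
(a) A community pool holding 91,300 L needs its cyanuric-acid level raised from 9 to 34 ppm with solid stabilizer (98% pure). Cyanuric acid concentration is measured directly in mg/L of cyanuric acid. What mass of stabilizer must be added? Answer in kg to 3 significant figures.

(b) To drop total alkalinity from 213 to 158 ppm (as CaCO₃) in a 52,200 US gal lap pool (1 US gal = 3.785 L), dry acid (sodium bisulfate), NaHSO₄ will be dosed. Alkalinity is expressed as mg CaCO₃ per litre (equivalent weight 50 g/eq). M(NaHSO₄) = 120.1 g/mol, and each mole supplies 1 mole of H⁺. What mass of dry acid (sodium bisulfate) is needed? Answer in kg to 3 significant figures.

(a) 2.33 kg; (b) 26.1 kg

(a) CYA to add: (34 − 9) = 25 mg/L × 91,300 L = 2282 g cyanuric acid.
(a) At 98% purity: 2282 / 0.98 = 2329 g product.

(b) Volume: 52,200 US gal × 3.785 L/gal = 197,577 L.
(b) Alkalinity to neutralize: (213 − 158) = 55 mg/L as CaCO₃ × 197,577 L = 10,870 g as CaCO₃.
(b) Equivalents of H⁺ required: 10,870 ÷ 50 g/eq = 217.3 eq = 217.3 mol NaHSO₄.
(b) Mass of NaHSO₄: 217.3 × 120.1 = 26,100 g.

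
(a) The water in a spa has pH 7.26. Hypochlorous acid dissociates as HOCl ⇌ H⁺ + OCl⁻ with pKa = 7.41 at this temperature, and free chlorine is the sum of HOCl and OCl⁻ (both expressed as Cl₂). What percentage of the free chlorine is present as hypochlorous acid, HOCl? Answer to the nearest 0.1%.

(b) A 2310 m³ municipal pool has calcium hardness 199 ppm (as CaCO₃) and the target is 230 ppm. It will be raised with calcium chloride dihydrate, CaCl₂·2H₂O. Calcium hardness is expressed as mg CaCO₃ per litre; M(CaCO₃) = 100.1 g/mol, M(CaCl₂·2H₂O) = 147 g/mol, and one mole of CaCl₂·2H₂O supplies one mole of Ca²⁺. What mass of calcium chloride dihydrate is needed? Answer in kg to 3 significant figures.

(a) [OCl⁻]/[HOCl] = 10^(pH − pKa) = 10^(7.26 − 7.41) = 10^-0.15 = 0.7079.
(a) Fraction as HOCl = 1 / (1 + 0.7079) = 0.5855.

(b) Volume: 2310 m³ = 2,310,000 L.
(b) Hardness to add: (230 − 199) = 31 mg/L as CaCO₃ × 2,310,000 L = 71,610 g as CaCO₃.
(b) Moles of Ca²⁺ (1 mol Ca²⁺ ≡ 1 mol CaCO₃): 71,610 / 100.1 g/mol = 715.4 mol.
(b) Mass of CaCl₂·2H₂O: 715.4 × 147 = 105,200 g.

(a) 58.5%; (b) 105 kg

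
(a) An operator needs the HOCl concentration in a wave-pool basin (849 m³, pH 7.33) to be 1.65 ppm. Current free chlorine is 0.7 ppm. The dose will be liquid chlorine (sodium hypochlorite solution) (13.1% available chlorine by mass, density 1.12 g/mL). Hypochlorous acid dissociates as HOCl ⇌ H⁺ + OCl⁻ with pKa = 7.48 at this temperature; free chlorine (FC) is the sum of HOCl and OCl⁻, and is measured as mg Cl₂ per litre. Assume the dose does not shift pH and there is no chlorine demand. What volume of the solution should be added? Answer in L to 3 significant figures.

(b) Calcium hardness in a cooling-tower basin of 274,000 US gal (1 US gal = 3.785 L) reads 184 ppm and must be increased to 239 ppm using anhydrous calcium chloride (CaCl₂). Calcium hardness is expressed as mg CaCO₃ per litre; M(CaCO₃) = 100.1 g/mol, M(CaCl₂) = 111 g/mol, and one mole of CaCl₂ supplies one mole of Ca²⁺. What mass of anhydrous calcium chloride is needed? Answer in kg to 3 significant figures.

(a) 12.3 L; (b) 63.3 kg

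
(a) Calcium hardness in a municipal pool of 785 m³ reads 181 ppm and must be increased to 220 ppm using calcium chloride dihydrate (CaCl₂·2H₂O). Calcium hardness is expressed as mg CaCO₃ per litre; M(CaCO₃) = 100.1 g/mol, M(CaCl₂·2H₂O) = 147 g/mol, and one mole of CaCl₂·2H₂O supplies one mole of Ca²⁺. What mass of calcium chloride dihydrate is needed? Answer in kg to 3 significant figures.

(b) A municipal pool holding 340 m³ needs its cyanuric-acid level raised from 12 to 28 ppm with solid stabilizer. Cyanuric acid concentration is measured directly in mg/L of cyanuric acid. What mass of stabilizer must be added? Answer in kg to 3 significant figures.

(a) Volume: 785 m³ = 785,000 L.
(a) Hardness to add: (220 − 181) = 39 mg/L as CaCO₃ × 785,000 L = 30,620 g as CaCO₃.
(a) Moles of Ca²⁺ (1 mol Ca²⁺ ≡ 1 mol CaCO₃): 30,620 / 100.1 g/mol = 305.8 mol.
(a) Mass of CaCl₂·2H₂O: 305.8 × 147 = 44,960 g.

(b) Volume: 340 m³ = 340,000 L.
(b) CYA to add: (28 − 12) = 16 mg/L × 340,000 L = 5440 g cyanuric acid.

(a) 45.0 kg; (b) 5.44 kg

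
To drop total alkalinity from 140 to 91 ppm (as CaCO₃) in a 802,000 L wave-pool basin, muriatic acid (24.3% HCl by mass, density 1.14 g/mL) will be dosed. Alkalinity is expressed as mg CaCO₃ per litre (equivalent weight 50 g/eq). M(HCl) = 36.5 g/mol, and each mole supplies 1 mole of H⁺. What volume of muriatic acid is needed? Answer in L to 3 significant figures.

Alkalinity to neutralize: (140 − 91) = 49 mg/L as CaCO₃ × 802,000 L = 39,300 g as CaCO₃.
Equivalents of H⁺ required: 39,300 ÷ 50 g/eq = 786 eq = 786 mol HCl.
Mass of HCl: 786 × 36.5 = 28,690 g.
Mass of 24.3% solution: 28,690 / 0.243 = 118,100 g.
Volume: 118,100 g ÷ 1.14 g/mL = 103,600 mL.

104 L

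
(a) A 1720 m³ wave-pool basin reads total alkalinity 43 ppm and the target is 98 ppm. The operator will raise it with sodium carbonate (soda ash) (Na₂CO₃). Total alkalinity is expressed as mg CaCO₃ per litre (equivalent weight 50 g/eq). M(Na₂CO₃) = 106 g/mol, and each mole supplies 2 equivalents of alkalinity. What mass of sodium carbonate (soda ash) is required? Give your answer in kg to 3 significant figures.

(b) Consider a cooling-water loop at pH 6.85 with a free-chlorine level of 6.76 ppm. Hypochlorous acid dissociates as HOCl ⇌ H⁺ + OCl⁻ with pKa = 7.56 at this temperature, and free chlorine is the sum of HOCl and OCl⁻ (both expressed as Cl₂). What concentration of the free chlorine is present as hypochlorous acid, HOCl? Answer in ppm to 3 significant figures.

(a) Volume: 1720 m³ = 1,720,000 L.
(a) Alkalinity to add: (98 − 43) = 55 mg/L as CaCO₃ × 1,720,000 L = 94,600 g as CaCO₃.
(a) Equivalents: 94,600 g ÷ 50 g/eq = 1892 eq.
(a) Each mole of Na₂CO₃ supplies 2 eq, so 1892 / 2 = 946 mol.
(a) Mass: 946 mol × 106 g/mol = 100,300 g.

(b) [OCl⁻]/[HOCl] = 10^(pH − pKa) = 10^(6.85 − 7.56) = 10^-0.71 = 0.195.
(b) Fraction as HOCl = 1 / (1 + 0.195) = 0.8368.
(b) HOCl = 0.8368 × 6.76 ppm = 5.657 ppm.

(a) 100 kg; (b) 5.66 ppm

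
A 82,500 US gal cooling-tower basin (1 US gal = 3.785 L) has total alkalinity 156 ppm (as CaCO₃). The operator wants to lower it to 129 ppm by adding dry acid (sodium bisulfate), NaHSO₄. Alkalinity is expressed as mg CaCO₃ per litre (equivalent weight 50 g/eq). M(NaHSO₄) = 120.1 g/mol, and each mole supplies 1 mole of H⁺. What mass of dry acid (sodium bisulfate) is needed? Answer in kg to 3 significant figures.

Volume: 82,500 US gal × 3.785 L/gal = 312,262 L.
Alkalinity to neutralize: (156 − 129) = 27 mg/L as CaCO₃ × 312,262 L = 8431 g as CaCO₃.
Equivalents of H⁺ required: 8431 ÷ 50 g/eq = 168.6 eq = 168.6 mol NaHSO₄.
Mass of NaHSO₄: 168.6 × 120.1 = 20,250 g.

20.3 kg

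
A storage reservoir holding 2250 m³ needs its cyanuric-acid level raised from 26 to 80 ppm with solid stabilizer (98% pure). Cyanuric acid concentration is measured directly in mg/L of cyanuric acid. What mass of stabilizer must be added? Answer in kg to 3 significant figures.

124 kg

Volume: 2250 m³ = 2,250,000 L.
CYA to add: (80 − 26) = 54 mg/L × 2,250,000 L = 121,500 g cyanuric acid.
At 98% purity: 121,500 / 0.98 = 124,000 g product.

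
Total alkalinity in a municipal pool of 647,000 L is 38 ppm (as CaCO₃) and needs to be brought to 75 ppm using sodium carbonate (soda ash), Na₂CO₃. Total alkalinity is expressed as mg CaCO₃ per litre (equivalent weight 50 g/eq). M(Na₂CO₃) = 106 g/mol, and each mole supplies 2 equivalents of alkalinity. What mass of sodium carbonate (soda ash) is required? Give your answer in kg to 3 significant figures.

Alkalinity to add: (75 − 38) = 37 mg/L as CaCO₃ × 647,000 L = 23,940 g as CaCO₃.
Equivalents: 23,940 g ÷ 50 g/eq = 478.8 eq.
Each mole of Na₂CO₃ supplies 2 eq, so 478.8 / 2 = 239.4 mol.
Mass: 239.4 mol × 106 g/mol = 25,380 g.

25.4 kg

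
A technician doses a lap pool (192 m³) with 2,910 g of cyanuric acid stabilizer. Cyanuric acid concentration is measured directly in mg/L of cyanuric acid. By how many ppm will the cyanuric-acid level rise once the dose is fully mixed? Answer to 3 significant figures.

15.2 ppm

Volume: 192 m³ = 192,000 L.
Rise: 2,910 g / 192,000 L × 1000 = 15.16 mg/L.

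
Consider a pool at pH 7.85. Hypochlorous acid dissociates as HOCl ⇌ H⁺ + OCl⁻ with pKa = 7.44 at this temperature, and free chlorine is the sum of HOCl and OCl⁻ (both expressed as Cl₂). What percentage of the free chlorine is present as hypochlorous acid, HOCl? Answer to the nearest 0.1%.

28.0%

[OCl⁻]/[HOCl] = 10^(pH − pKa) = 10^(7.85 − 7.44) = 10^0.41 = 2.57.
Fraction as HOCl = 1 / (1 + 2.57) = 0.2801.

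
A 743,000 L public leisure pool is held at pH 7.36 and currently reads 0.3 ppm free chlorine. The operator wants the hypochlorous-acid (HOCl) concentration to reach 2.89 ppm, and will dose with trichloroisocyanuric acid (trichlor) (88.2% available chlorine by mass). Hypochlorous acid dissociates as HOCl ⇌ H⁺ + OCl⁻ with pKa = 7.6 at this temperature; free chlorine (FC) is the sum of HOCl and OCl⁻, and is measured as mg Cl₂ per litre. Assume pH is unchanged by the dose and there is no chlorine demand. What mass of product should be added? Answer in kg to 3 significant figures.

[OCl⁻]/[HOCl] = 10^(pH − pKa) = 10^(7.36 − 7.6) = 0.5754; fraction as HOCl = 1/(1 + 0.5754) = 0.6347.
Free chlorine required for 2.89 ppm HOCl: 2.89 / 0.6347 = 4.553 ppm.
FC to add: 4.553 − 0.3 = 4.253 mg/L as Cl₂.
Cl₂ equivalent: 4.253 mg/L × 743,000 L = 3160 g.
Product at 88.2% available Cl: 3160 / 0.882 = 3583 g.

3.58 kg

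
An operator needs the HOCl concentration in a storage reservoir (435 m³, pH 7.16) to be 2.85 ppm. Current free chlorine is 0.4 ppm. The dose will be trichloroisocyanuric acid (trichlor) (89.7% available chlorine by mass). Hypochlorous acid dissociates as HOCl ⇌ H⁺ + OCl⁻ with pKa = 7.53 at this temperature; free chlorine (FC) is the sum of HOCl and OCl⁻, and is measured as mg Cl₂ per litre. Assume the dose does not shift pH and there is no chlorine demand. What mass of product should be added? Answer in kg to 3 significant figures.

Volume: 435 m³ = 435,000 L.
[OCl⁻]/[HOCl] = 10^(pH − pKa) = 10^(7.16 − 7.53) = 0.4266; fraction as HOCl = 1/(1 + 0.4266) = 0.701.
Free chlorine required for 2.85 ppm HOCl: 2.85 / 0.701 = 4.066 ppm.
FC to add: 4.066 − 0.4 = 3.666 mg/L as Cl₂.
Cl₂ equivalent: 3.666 mg/L × 435,000 L = 1595 g.
Product at 89.7% available Cl: 1595 / 0.897 = 1778 g.

1.78 kg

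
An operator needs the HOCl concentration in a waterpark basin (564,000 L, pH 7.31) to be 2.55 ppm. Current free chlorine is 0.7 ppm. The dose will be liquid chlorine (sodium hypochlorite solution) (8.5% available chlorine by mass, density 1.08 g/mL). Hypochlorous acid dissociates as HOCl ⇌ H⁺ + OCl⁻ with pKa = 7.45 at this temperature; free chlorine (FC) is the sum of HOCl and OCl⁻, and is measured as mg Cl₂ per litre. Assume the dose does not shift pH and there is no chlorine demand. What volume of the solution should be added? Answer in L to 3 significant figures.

22.7 L

[OCl⁻]/[HOCl] = 10^(pH − pKa) = 10^(7.31 − 7.45) = 0.7244; fraction as HOCl = 1/(1 + 0.7244) = 0.5799.
Free chlorine required for 2.55 ppm HOCl: 2.55 / 0.5799 = 4.397 ppm.
FC to add: 4.397 − 0.7 = 3.697 mg/L as Cl₂.
Cl₂ equivalent: 3.697 mg/L × 564,000 L = 2085 g.
Product at 8.5% available Cl: 2085 / 0.085 = 24,530 g.
Volume: 24,530 g ÷ 1.08 g/mL = 22,720 mL.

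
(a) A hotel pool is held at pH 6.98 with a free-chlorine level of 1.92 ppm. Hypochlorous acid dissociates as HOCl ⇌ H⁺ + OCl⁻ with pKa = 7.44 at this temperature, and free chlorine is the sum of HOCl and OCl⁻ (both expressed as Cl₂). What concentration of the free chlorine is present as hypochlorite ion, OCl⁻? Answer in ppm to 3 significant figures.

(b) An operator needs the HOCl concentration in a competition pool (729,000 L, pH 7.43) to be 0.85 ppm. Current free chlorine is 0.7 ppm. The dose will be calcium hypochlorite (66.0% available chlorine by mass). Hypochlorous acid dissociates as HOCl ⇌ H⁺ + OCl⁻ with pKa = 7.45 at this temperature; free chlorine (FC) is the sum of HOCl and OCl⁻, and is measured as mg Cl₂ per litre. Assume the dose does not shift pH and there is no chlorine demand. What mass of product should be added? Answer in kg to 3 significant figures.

(a) 0.494 ppm; (b) 1.06 kg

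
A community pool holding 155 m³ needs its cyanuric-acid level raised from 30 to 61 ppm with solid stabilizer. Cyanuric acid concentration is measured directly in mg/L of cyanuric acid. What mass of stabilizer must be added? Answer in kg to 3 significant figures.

4.80 kg

Volume: 155 m³ = 155,000 L.
CYA to add: (61 − 30) = 31 mg/L × 155,000 L = 4805 g cyanuric acid.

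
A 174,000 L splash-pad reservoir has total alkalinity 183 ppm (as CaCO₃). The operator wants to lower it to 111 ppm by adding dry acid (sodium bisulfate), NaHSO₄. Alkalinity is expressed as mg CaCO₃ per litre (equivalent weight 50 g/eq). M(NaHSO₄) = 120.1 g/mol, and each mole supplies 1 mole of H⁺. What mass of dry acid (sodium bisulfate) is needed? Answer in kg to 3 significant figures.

Alkalinity to neutralize: (183 − 111) = 72 mg/L as CaCO₃ × 174,000 L = 12,530 g as CaCO₃.
Equivalents of H⁺ required: 12,530 ÷ 50 g/eq = 250.6 eq = 250.6 mol NaHSO₄.
Mass of NaHSO₄: 250.6 × 120.1 = 30,090 g.

30.1 kg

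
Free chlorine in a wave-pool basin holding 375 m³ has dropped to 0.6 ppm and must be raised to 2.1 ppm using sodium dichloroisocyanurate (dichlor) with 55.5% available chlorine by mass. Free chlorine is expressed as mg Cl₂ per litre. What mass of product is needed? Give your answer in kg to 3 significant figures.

Volume: 375 m³ = 375,000 L.
Chlorine deficit: 2.1 − 0.6 = 1.5 ppm = 1.5 mg/L as Cl₂.
Cl₂ equivalent needed: 1.5 mg/L × 375,000 L = 562,500 mg = 562.5 g.
Product at 55.5% available chlorine: 562.5 / 0.555 = 1014 g.

1.01 kg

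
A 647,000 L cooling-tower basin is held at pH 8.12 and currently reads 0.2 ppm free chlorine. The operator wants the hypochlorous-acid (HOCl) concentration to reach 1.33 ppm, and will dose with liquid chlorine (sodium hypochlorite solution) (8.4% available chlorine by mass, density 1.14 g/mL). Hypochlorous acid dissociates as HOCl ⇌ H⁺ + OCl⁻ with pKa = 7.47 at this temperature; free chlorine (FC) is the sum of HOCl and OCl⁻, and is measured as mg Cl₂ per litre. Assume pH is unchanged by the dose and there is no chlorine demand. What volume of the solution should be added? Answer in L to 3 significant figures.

47.8 L

[OCl⁻]/[HOCl] = 10^(pH − pKa) = 10^(8.12 − 7.47) = 4.467; fraction as HOCl = 1/(1 + 4.467) = 0.1829.
Free chlorine required for 1.33 ppm HOCl: 1.33 / 0.1829 = 7.271 ppm.
FC to add: 7.271 − 0.2 = 7.071 mg/L as Cl₂.
Cl₂ equivalent: 7.071 mg/L × 647,000 L = 4575 g.
Product at 8.4% available Cl: 4575 / 0.084 = 54,460 g.
Volume: 54,460 g ÷ 1.14 g/mL = 47,770 mL.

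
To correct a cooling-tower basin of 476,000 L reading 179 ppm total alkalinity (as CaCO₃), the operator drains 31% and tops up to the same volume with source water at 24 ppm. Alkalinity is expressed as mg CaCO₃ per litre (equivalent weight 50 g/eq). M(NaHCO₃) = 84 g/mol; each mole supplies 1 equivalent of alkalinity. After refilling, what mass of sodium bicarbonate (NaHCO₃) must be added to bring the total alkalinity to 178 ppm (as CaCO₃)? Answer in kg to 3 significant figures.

After draining 31% and refilling: 179 × 0.69 + 24 × 0.31 = 130.95 ppm.
Deficit to target: 178 − 130.95 = 47.05 mg/L.
As CaCO₃: 47.05 mg/L × 476,000 L = 22,400 g; ÷ 50 g/eq ÷ 1 = 447.9 mol NaHCO₃.
Mass: 447.9 × 84 = 37,620 g.

37.6 kg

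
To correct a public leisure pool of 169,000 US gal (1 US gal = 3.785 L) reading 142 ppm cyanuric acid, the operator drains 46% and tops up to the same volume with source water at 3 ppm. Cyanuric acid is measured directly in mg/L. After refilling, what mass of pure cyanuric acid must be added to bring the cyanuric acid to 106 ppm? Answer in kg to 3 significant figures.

17.9 kg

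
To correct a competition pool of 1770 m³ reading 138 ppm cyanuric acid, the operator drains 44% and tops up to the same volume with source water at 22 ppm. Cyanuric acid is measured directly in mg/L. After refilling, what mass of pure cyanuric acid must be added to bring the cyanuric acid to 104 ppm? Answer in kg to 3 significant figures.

30.2 kg

Volume: 1770 m³ = 1,770,000 L.
After draining 44% and refilling: 138 × 0.56 + 22 × 0.44 = 86.96 ppm.
Deficit to target: 104 − 86.96 = 17.04 mg/L.
Mass: 17.04 mg/L × 1,770,000 L = 30,160 g cyanuric acid.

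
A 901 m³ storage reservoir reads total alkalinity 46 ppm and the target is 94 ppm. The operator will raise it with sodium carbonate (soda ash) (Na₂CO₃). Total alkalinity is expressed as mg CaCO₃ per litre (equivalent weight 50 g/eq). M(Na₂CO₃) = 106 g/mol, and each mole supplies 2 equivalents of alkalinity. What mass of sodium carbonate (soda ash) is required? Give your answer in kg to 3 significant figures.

Volume: 901 m³ = 901,000 L.
Alkalinity to add: (94 − 46) = 48 mg/L as CaCO₃ × 901,000 L = 43,250 g as CaCO₃.
Equivalents: 43,250 g ÷ 50 g/eq = 865 eq.
Each mole of Na₂CO₃ supplies 2 eq, so 865 / 2 = 432.5 mol.
Mass: 432.5 mol × 106 g/mol = 45,840 g.

45.8 kg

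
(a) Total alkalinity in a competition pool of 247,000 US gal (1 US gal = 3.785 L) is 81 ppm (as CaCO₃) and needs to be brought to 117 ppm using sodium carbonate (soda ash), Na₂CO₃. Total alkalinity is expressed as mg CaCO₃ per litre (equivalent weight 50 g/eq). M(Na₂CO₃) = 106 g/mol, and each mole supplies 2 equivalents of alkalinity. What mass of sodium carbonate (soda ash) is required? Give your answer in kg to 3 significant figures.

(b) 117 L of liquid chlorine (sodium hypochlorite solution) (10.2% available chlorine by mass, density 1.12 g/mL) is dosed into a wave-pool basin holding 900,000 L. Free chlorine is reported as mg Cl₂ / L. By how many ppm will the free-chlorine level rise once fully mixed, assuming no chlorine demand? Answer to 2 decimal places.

(a) 35.7 kg; (b) 14.85 ppm

(a) Volume: 247,000 US gal × 3.785 L/gal = 934,895 L.
(a) Alkalinity to add: (117 − 81) = 36 mg/L as CaCO₃ × 934,895 L = 33,660 g as CaCO₃.
(a) Equivalents: 33,660 g ÷ 50 g/eq = 673.1 eq.
(a) Each mole of Na₂CO₃ supplies 2 eq, so 673.1 / 2 = 336.6 mol.
(a) Mass: 336.6 mol × 106 g/mol = 35,680 g.

(b) Mass of solution: 117 L × 1000 mL/L × 1.12 g/mL = 131,000 g.
(b) Available chlorine delivered: 131,000 g × 0.102 = 13,370 g as Cl₂.
(b) Concentration rise: 13,370 g / 900,000 L = 14.85 mg/L = 14.85 ppm.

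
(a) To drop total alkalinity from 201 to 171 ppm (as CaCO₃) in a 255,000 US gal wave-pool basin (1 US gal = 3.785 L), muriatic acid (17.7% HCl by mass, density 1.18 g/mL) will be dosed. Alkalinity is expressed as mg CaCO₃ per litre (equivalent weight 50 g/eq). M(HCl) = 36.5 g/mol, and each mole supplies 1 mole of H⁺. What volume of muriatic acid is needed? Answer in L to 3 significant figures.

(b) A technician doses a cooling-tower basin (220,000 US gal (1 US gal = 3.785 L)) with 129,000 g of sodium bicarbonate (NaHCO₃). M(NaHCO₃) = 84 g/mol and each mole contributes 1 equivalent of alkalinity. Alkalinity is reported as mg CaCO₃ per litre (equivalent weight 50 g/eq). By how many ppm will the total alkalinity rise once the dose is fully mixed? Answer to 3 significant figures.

(a) Volume: 255,000 US gal × 3.785 L/gal = 965,175 L.
(a) Alkalinity to neutralize: (201 − 171) = 30 mg/L as CaCO₃ × 965,175 L = 28,960 g as CaCO₃.
(a) Equivalents of H⁺ required: 28,960 ÷ 50 g/eq = 579.1 eq = 579.1 mol HCl.
(a) Mass of HCl: 579.1 × 36.5 = 21,140 g.
(a) Mass of 17.7% solution: 21,140 / 0.177 = 119,400 g.
(a) Volume: 119,400 g ÷ 1.18 g/mL = 101,200 mL.

(b) Volume: 220,000 US gal × 3.785 L/gal = 832,700 L.
(b) Moles of NaHCO₃: 129,000 g ÷ 84 g/mol = 1536 mol → 1536 eq of alkalinity.
(b) As CaCO₃: 1536 eq × 50 g/eq = 76,790 g.
(b) Rise: 76,790 g / 832,700 L × 1000 = 92.21 mg/L.

(a) 101 L; (b) 92.2 ppm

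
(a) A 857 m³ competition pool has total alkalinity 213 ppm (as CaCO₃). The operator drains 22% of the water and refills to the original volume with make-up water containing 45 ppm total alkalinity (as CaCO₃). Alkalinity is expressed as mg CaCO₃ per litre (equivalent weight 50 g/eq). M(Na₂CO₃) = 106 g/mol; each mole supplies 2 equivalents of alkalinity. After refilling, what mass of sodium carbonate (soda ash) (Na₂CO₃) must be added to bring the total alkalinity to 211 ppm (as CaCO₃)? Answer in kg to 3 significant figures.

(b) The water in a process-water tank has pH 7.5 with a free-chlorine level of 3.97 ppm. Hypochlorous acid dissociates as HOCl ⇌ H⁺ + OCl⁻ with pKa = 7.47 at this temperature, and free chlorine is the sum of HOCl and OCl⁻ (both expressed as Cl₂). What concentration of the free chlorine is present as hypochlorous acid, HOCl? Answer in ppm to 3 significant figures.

(a) 31.8 kg; (b) 1.92 ppm

(a) Volume: 857 m³ = 857,000 L.
(a) After draining 22% and refilling: 213 × 0.78 + 45 × 0.22 = 176.04 ppm.
(a) Deficit to target: 211 − 176.04 = 34.96 mg/L.
(a) As CaCO₃: 34.96 mg/L × 857,000 L = 29,960 g; ÷ 50 g/eq ÷ 2 = 299.6 mol Na₂CO₃.
(a) Mass: 299.6 × 106 = 31,760 g.

(b) [OCl⁻]/[HOCl] = 10^(pH − pKa) = 10^(7.5 − 7.47) = 10^0.03 = 1.072.
(b) Fraction as HOCl = 1 / (1 + 1.072) = 0.4827.
(b) HOCl = 0.4827 × 3.97 ppm = 1.916 ppm.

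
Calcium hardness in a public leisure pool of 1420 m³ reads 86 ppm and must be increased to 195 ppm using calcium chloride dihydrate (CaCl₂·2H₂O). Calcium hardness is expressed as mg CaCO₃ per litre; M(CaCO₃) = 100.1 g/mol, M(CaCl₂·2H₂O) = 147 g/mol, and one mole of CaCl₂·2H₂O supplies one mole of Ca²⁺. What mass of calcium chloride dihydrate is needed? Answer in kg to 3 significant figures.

227 kg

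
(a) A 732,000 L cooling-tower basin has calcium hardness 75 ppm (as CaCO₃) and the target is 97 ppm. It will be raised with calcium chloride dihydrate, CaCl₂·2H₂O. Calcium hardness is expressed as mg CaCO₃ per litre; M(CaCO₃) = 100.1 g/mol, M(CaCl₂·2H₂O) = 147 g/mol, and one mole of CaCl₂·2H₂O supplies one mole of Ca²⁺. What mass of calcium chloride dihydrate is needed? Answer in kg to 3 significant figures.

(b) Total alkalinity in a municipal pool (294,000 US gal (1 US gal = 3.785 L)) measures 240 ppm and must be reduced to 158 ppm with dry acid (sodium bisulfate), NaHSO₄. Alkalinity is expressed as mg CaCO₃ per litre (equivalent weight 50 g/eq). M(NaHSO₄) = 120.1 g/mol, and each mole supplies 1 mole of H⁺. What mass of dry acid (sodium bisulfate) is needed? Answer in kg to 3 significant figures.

(a) 23.6 kg; (b) 219 kg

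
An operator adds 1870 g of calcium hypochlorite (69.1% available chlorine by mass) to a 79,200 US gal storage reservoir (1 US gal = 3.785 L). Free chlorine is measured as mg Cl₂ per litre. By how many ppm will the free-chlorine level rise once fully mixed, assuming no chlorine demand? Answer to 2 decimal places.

4.31 ppm

Volume: 79,200 US gal × 3.785 L/gal = 299,772 L.
Available chlorine delivered: 1870 g × 0.691 = 1292 g as Cl₂.
Concentration rise: 1292 g / 299,772 L = 4.311 mg/L = 4.31 ppm.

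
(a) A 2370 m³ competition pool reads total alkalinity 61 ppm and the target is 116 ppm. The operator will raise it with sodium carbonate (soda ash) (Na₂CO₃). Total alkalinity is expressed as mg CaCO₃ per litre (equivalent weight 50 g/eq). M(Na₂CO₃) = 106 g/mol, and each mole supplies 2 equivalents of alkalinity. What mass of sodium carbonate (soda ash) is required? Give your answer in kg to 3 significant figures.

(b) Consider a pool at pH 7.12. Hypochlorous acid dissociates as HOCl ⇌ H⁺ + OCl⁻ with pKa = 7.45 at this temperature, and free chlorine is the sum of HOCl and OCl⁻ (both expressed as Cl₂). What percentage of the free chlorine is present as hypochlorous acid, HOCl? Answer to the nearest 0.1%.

(a) 138 kg; (b) 68.1%

(a) Volume: 2370 m³ = 2,370,000 L.
(a) Alkalinity to add: (116 − 61) = 55 mg/L as CaCO₃ × 2,370,000 L = 130,400 g as CaCO₃.
(a) Equivalents: 130,400 g ÷ 50 g/eq = 2607 eq.
(a) Each mole of Na₂CO₃ supplies 2 eq, so 2607 / 2 = 1304 mol.
(a) Mass: 1304 mol × 106 g/mol = 138,200 g.

(b) [OCl⁻]/[HOCl] = 10^(pH − pKa) = 10^(7.12 − 7.45) = 10^-0.33 = 0.4677.
(b) Fraction as HOCl = 1 / (1 + 0.4677) = 0.6813.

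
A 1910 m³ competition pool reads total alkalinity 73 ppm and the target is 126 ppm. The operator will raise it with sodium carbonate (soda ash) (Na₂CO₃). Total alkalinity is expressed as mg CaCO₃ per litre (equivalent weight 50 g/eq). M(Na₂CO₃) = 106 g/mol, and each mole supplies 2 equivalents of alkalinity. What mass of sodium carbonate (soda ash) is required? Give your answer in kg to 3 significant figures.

107 kg

Volume: 1910 m³ = 1,910,000 L.
Alkalinity to add: (126 − 73) = 53 mg/L as CaCO₃ × 1,910,000 L = 101,200 g as CaCO₃.
Equivalents: 101,200 g ÷ 50 g/eq = 2025 eq.
Each mole of Na₂CO₃ supplies 2 eq, so 2025 / 2 = 1012 mol.
Mass: 1012 mol × 106 g/mol = 107,300 g.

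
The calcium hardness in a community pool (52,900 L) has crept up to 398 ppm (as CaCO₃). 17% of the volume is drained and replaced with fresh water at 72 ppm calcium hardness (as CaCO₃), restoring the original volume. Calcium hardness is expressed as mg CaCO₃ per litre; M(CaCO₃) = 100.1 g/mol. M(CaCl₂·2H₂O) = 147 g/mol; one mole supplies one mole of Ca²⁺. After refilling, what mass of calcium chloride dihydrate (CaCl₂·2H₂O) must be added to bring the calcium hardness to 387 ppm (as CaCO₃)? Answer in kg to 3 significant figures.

After draining 17% and refilling: 398 × 0.83 + 72 × 0.17 = 342.58 ppm.
Deficit to target: 387 − 342.58 = 44.42 mg/L.
As CaCO₃: 44.42 mg/L × 52,900 L = 2350 g; ÷ 100.1 = 23.47 mol Ca²⁺.
Mass: 23.47 × 147 = 3451 g.

3.45 kg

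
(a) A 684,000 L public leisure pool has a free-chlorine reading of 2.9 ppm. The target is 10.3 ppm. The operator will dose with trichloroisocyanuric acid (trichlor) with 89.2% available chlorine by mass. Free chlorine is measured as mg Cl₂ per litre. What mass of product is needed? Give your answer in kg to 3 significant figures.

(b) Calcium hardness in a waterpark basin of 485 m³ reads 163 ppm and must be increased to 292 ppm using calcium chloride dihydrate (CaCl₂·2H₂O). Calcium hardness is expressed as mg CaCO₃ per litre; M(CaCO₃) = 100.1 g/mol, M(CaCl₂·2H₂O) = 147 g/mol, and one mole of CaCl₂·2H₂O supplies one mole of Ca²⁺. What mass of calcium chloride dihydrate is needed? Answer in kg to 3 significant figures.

(a) Chlorine deficit: 10.3 − 2.9 = 7.4 ppm = 7.4 mg/L as Cl₂.
(a) Cl₂ equivalent needed: 7.4 mg/L × 684,000 L = 5,062,000 mg = 5062 g.
(a) Product at 89.2% available chlorine: 5062 / 0.892 = 5674 g.

(b) Volume: 485 m³ = 485,000 L.
(b) Hardness to add: (292 − 163) = 129 mg/L as CaCO₃ × 485,000 L = 62,560 g as CaCO₃.
(b) Moles of Ca²⁺ (1 mol Ca²⁺ ≡ 1 mol CaCO₃): 62,560 / 100.1 g/mol = 625 mol.
(b) Mass of CaCl₂·2H₂O: 625 × 147 = 91,880 g.

(a) 5.67 kg; (b) 91.9 kg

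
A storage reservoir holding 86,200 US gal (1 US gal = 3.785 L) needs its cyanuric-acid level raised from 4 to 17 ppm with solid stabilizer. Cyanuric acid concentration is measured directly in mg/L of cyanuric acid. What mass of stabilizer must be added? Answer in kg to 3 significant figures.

Volume: 86,200 US gal × 3.785 L/gal = 326,267 L.
CYA to add: (17 − 4) = 13 mg/L × 326,267 L = 4241 g cyanuric acid.

4.24 kg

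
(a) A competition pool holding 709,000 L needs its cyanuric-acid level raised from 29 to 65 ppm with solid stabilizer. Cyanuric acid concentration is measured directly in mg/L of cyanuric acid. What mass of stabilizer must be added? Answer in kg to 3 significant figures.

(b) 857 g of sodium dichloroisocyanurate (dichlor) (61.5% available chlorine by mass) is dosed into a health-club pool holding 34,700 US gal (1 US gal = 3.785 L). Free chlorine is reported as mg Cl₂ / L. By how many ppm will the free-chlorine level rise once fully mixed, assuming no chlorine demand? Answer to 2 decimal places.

(a) 25.5 kg; (b) 4.01 ppm

(a) CYA to add: (65 − 29) = 36 mg/L × 709,000 L = 25,520 g cyanuric acid.

(b) Volume: 34,700 US gal × 3.785 L/gal = 131,340 L.
(b) Available chlorine delivered: 857 g × 0.615 = 527.1 g as Cl₂.
(b) Concentration rise: 527.1 g / 131,340 L = 4.013 mg/L = 4.01 ppm.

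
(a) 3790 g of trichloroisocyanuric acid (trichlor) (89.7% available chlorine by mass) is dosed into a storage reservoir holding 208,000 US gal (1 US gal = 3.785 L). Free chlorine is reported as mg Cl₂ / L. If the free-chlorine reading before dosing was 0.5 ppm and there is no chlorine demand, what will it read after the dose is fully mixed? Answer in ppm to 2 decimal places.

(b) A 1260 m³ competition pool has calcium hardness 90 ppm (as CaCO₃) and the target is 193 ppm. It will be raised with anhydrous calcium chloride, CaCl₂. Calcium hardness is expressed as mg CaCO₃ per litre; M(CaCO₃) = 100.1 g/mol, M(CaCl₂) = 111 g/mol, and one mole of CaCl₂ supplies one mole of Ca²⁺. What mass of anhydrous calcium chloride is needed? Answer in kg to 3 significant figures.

(a) Volume: 208,000 US gal × 3.785 L/gal = 787,280 L.
(a) Available chlorine delivered: 3790 g × 0.897 = 3400 g as Cl₂.
(a) Concentration rise: 3400 g / 787,280 L = 4.318 mg/L = 4.32 ppm.
(a) Final FC: 0.5 + 4.32 = 4.82 ppm.

(b) Volume: 1260 m³ = 1,260,000 L.
(b) Hardness to add: (193 − 90) = 103 mg/L as CaCO₃ × 1,260,000 L = 129,800 g as CaCO₃.
(b) Moles of Ca²⁺ (1 mol Ca²⁺ ≡ 1 mol CaCO₃): 129,800 / 100.1 g/mol = 1297 mol.
(b) Mass of CaCl₂: 1297 × 111 = 143,900 g.

(a) 4.82 ppm; (b) 144 kg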